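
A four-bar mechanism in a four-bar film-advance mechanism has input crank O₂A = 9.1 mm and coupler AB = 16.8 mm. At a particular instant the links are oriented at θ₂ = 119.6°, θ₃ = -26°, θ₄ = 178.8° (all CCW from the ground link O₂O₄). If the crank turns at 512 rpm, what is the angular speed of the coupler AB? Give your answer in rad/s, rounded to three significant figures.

59.5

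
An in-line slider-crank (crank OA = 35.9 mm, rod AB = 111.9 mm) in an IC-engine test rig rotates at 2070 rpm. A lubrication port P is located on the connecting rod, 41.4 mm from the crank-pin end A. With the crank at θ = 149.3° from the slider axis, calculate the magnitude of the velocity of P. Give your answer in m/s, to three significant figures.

ω = 216.8 rad/s.  Crank-pin speed |V_A| = rω = 7.782 m/s, perpendicular to OA.
Rod angle: sinφ = −(r/L) sinθ ⇒ φ = -9.427°; ω_rod = −rω cosθ/√(L²−r²sin²θ) = +60.617 rad/s.
V_P = V_A + ω_rod × AP, with AP = 0.0414 m along the rod.
Components: V_Px = −rω sinθ − a·ω_rod·sinφ = -3.562 m/s;  V_Py = rω cosθ + a·ω_rod·cosφ = -4.2158 m/s.
|V_P| = √(V_Px² + V_Py²) = 5.5191 m/s.

5.52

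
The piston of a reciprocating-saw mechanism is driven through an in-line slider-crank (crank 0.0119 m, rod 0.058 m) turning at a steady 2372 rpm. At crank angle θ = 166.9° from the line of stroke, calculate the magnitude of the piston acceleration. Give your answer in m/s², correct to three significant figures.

580

ω = 2π·2372/60 = 248.4 rad/s
x(θ) = r cosθ + √(L² − r² sin²θ); with ω constant, a = ω²·d²x/dθ².
d²x/dθ² = −r cosθ − r²(cos2θ)/√u − r⁴ sin²2θ/(4u^{3/2}),  u = L² − r² sin²θ = 0.00335673 m².
Substituting r = 0.0119 m, L = 0.058 m, θ = 166.9°: d²x/dθ² = +0.0093922 m.
a = ω²·d²x/dθ² = (248.4)²·(+0.0093922) = +579.5 m/s²;  |a| = 579.5 m/s².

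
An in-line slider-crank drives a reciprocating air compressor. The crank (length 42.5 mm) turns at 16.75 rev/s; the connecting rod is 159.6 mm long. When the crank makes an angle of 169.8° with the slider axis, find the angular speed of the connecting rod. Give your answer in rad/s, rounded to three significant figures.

27.6

ω = 105.2 rad/s (converted from 16.75 rev/s).
The rod makes angle φ with the slider axis where L sinφ = r sinθ; differentiating, L cosφ·φ̇ = r ω cosθ.
L cosφ = √(L² − r² sin²θ) = 0.15942 m.
|ω_rod| = r ω |cosθ| / √(L² − r² sin²θ) = 0.0425·105.2·0.98420/0.15942 = 27.613 rad/s.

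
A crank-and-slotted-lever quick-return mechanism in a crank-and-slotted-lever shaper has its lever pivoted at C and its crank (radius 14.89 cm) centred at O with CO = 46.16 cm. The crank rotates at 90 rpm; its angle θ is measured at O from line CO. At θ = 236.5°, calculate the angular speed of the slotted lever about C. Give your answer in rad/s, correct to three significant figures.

ω = 9.425 rad/s (from 90 rpm).
Crank pin A relative to C: A = (d + r cosθ, r sinθ); lever angle φ = atan2(r sinθ, d + r cosθ).
Differentiating tanφ: φ̇ = rω(d cosθ + r)/(d² + r² + 2dr cosθ).
d² + r² + 2dr cosθ = |CA|² = 0.159374 m²;  d cosθ + r = -0.10587 m.
|ω_lever| = |0.1489·9.425·-0.10587| / 0.159374 = 0.93226 rad/s.

0.932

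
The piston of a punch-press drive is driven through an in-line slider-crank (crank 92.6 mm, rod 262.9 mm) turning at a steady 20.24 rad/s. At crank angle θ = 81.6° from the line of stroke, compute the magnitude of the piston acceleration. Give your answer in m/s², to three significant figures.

ω = 20.24 rad/s
x(θ) = r cosθ + √(L² − r² sin²θ); with ω constant, a = ω²·d²x/dθ².
d²x/dθ² = −r cosθ − r²(cos2θ)/√u − r⁴ sin²2θ/(4u^{3/2}),  u = L² − r² sin²θ = 0.0607246 m².
Substituting r = 0.0926 m, L = 0.2629 m, θ = 81.6°: d²x/dθ² = +0.019682 m.
a = ω²·d²x/dθ² = (20.24)²·(+0.019682) = +8.0628 m/s²;  |a| = 8.0628 m/s².

8.06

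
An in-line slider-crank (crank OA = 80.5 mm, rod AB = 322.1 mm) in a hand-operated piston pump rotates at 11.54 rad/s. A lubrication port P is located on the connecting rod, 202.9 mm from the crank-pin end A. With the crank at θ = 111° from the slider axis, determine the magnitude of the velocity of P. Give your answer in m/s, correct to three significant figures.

ω = 11.54 rad/s.  Crank-pin speed |V_A| = rω = 0.92897 m/s, perpendicular to OA.
Rod angle: sinφ = −(r/L) sinθ ⇒ φ = -13.493°; ω_rod = −rω cosθ/√(L²−r²sin²θ) = +1.0629 rad/s.
V_P = V_A + ω_rod × AP, with AP = 0.2029 m along the rod.
Components: V_Px = −rω sinθ − a·ω_rod·sinφ = -0.81695 m/s;  V_Py = rω cosθ + a·ω_rod·cosφ = -0.1232 m/s.
|V_P| = √(V_Px² + V_Py²) = 0.82619 m/s.

0.826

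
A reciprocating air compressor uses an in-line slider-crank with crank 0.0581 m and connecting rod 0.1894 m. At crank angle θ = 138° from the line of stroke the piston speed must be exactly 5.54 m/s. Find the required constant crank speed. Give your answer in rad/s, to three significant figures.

For an in-line slider-crank, |v_piston| = rω|sinθ|·[1 + r cosθ/√(L² − r² sin²θ)].
With r = 0.0581 m, L = 0.1894 m, θ = 138°: the bracketed kinematic factor |dx/dθ| = 0.029821 m.
ω = v/|dx/dθ| = 5.54/0.029821 = 185.77 rad/s.

186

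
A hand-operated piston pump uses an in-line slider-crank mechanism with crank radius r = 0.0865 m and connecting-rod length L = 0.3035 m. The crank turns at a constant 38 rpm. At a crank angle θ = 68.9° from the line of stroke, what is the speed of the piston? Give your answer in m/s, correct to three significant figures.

0.355

ω = 2π·38/60 = 3.979 rad/s
For an in-line slider-crank, x = r cosθ + √(L² − r² sin²θ), so v = −rω sinθ·[1 + r cosθ/√(L² − r² sin²θ)].
With r = 0.0865 m, L = 0.3035 m, θ = 68.9°: √(L² − r² sin²θ) = 0.29257 m.
v = −0.0865·3.979·0.93295·[1 + 0.0865·0.36000/0.29257] = -0.35532 m/s.
|v| = 0.35532 m/s.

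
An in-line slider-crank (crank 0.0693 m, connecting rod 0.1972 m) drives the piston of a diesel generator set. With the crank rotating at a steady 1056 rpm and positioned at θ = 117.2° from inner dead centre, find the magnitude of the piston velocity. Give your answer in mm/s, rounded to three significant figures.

5660

ω = 2π·1056/60 = 110.6 rad/s
For an in-line slider-crank, x = r cosθ + √(L² − r² sin²θ), so v = −rω sinθ·[1 + r cosθ/√(L² − r² sin²θ)].
With r = 0.0693 m, L = 0.1972 m, θ = 117.2°: √(L² − r² sin²θ) = 0.18732 m.
v = −0.0693·110.6·0.88942·[1 + 0.0693·-0.45710/0.18732] = -5.6634 m/s.
|v| = 5.6634 m/s = 5663.4 mm/s.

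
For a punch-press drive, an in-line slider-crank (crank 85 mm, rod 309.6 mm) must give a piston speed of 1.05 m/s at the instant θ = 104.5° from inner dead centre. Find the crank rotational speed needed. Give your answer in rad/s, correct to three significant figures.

13.7

For an in-line slider-crank, |v_piston| = rω|sinθ|·[1 + r cosθ/√(L² − r² sin²θ)].
With r = 0.085 m, L = 0.3096 m, θ = 104.5°: the bracketed kinematic factor |dx/dθ| = 0.076425 m.
ω = v/|dx/dθ| = 1.05/0.076425 = 13.739 rad/s.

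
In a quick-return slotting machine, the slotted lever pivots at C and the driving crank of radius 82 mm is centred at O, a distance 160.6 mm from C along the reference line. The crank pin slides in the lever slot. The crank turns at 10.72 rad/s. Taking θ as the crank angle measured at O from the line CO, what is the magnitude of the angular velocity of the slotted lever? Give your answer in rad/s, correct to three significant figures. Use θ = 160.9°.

8.04

ω = 10.72 rad/s
Crank pin A relative to C: A = (d + r cosθ, r sinθ); lever angle φ = atan2(r sinθ, d + r cosθ).
Differentiating tanφ: φ̇ = rω(d cosθ + r)/(d² + r² + 2dr cosθ).
d² + r² + 2dr cosθ = |CA|² = 0.00762792 m²;  d cosθ + r = -0.069759 m.
|ω_lever| = |0.082·10.72·-0.069759| / 0.00762792 = 8.039 rad/s.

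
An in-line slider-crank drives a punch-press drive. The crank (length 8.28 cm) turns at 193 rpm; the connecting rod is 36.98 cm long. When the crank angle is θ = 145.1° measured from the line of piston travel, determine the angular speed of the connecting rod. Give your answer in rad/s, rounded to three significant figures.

3.74

ω = 20.21 rad/s (converted from 193 rpm).
The rod makes angle φ with the slider axis where L sinφ = r sinθ; differentiating, L cosφ·φ̇ = r ω cosθ.
L cosφ = √(L² − r² sin²θ) = 0.36675 m.
|ω_rod| = r ω |cosθ| / √(L² − r² sin²θ) = 0.0828·20.21·0.82015/0.36675 = 3.7423 rad/s.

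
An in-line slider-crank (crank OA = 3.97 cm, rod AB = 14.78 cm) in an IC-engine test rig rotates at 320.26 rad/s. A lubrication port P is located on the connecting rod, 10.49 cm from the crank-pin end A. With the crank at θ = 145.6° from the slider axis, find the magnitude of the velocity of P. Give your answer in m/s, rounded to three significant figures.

ω = 320.3 rad/s.  Crank-pin speed |V_A| = rω = 12.714 m/s, perpendicular to OA.
Rod angle: sinφ = −(r/L) sinθ ⇒ φ = -8.729°; ω_rod = −rω cosθ/√(L²−r²sin²θ) = +71.811 rad/s.
V_P = V_A + ω_rod × AP, with AP = 0.1049 m along the rod.
Components: V_Px = −rω sinθ − a·ω_rod·sinφ = -6.04 m/s;  V_Py = rω cosθ + a·ω_rod·cosφ = -3.045 m/s.
|V_P| = √(V_Px² + V_Py²) = 6.7642 m/s.

6.76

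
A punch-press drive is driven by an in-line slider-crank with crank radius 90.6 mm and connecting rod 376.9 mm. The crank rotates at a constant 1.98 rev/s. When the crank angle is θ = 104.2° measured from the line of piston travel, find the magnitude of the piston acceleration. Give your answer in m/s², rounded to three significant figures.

ω = 2π·1.98 = 12.44 rad/s
x(θ) = r cosθ + √(L² − r² sin²θ); with ω constant, a = ω²·d²x/dθ².
d²x/dθ² = −r cosθ − r²(cos2θ)/√u − r⁴ sin²2θ/(4u^{3/2}),  u = L² − r² sin²θ = 0.134339 m².
Substituting r = 0.0906 m, L = 0.3769 m, θ = 104.2°: d²x/dθ² = +0.041847 m.
a = ω²·d²x/dθ² = (12.44)²·(+0.041847) = +6.4768 m/s²;  |a| = 6.4768 m/s².

6.48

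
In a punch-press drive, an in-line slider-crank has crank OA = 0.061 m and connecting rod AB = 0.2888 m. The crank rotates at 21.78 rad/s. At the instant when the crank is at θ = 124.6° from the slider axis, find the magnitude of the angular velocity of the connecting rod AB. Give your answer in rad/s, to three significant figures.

ω = 21.78 rad/s
The rod makes angle φ with the slider axis where L sinφ = r sinθ; differentiating, L cosφ·φ̇ = r ω cosθ.
L cosφ = √(L² − r² sin²θ) = 0.2844 m.
|ω_rod| = r ω |cosθ| / √(L² − r² sin²θ) = 0.061·21.78·0.56784/0.2844 = 2.6527 rad/s.

2.65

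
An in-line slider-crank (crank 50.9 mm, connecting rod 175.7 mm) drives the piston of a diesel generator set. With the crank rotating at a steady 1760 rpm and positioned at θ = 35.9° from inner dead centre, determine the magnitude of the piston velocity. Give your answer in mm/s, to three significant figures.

ω = 2π·1760/60 = 184.3 rad/s
For an in-line slider-crank, x = r cosθ + √(L² − r² sin²θ), so v = −rω sinθ·[1 + r cosθ/√(L² − r² sin²θ)].
With r = 0.0509 m, L = 0.1757 m, θ = 35.9°: √(L² − r² sin²θ) = 0.17315 m.
v = −0.0509·184.3·0.58637·[1 + 0.0509·0.81004/0.17315] = -6.8108 m/s.
|v| = 6.8108 m/s = 6810.8 mm/s.

6810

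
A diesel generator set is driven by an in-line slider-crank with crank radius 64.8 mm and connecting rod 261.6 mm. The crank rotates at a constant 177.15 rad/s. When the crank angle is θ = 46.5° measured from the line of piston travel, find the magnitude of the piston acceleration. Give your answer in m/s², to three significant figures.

ω = 177.2 rad/s
x(θ) = r cosθ + √(L² − r² sin²θ); with ω constant, a = ω²·d²x/dθ².
d²x/dθ² = −r cosθ − r²(cos2θ)/√u − r⁴ sin²2θ/(4u^{3/2}),  u = L² − r² sin²θ = 0.0662252 m².
Substituting r = 0.0648 m, L = 0.2616 m, θ = 46.5°: d²x/dθ² = -0.044009 m.
a = ω²·d²x/dθ² = (177.2)²·(-0.044009) = -1381.1 m/s²;  |a| = 1381.1 m/s².

1380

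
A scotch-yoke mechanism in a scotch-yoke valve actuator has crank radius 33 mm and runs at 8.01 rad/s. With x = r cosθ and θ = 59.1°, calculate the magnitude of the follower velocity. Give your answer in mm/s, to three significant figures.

ω = 8.01 rad/s
x = r cosθ ⇒ ẋ = −rω sinθ.
|v| = rω|sinθ| = 0.033·8.01·|sin 59.1°| = 0.22681 m/s = 226.81 mm/s.

227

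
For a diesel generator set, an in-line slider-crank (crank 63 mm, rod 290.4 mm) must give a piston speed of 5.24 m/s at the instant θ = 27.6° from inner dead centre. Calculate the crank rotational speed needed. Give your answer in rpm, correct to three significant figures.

1440

For an in-line slider-crank, |v_piston| = rω|sinθ|·[1 + r cosθ/√(L² − r² sin²θ)].
With r = 0.063 m, L = 0.2904 m, θ = 27.6°: the bracketed kinematic factor |dx/dθ| = 0.034828 m.
ω = v/|dx/dθ| = 5.24/0.034828 = 150.46 rad/s.
N = 60ω/(2π) = 1436.7 rpm.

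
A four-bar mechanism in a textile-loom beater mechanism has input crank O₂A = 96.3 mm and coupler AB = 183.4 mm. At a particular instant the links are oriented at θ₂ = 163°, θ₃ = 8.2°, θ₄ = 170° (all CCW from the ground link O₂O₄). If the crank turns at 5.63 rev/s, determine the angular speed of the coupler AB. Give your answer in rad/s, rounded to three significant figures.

ω₂ = 35.37 rad/s (from 5.63 rev/s).
Differentiating the loop-closure r₂e^{iθ₂}+r₃e^{iθ₃}=r₁+r₄e^{iθ₄} gives r₂ω₂e^{iθ₂}+r₃ω₃e^{iθ₃}=r₄ω₄e^{iθ₄}.
Eliminating the other unknown: ω₃ = r₂ω₂ sin(θ₄−θ₂) / [r₃ sin(θ₃−θ₄)].
Numerator sine = +0.12187; denominator sine = -0.31233.
Result = 0.0963·35.37·(+0.12187) / (0.1834·(-0.31233)) = -7.2475 rad/s; magnitude 7.2475 rad/s.

7.25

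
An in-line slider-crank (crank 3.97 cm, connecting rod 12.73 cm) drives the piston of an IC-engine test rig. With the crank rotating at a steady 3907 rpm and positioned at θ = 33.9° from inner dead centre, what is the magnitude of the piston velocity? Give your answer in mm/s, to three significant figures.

ω = 2π·3907/60 = 409.1 rad/s
For an in-line slider-crank, x = r cosθ + √(L² − r² sin²θ), so v = −rω sinθ·[1 + r cosθ/√(L² − r² sin²θ)].
With r = 0.0397 m, L = 0.1273 m, θ = 33.9°: √(L² − r² sin²θ) = 0.12536 m.
v = −0.0397·409.1·0.55775·[1 + 0.0397·0.83001/0.12536] = -11.441 m/s.
|v| = 11.441 m/s = 11441 mm/s.

11400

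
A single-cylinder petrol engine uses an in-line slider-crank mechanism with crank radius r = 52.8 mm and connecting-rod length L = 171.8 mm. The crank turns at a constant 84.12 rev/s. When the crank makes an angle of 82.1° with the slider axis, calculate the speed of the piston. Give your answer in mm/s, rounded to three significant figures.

ω = 2π·84.1 = 528.5 rad/s
For an in-line slider-crank, x = r cosθ + √(L² − r² sin²θ), so v = −rω sinθ·[1 + r cosθ/√(L² − r² sin²θ)].
With r = 0.0528 m, L = 0.1718 m, θ = 82.1°: √(L² − r² sin²θ) = 0.16365 m.
v = −0.0528·528.5·0.99051·[1 + 0.0528·0.13744/0.16365] = -28.868 m/s.
|v| = 28.868 m/s = 28868 mm/s.

28900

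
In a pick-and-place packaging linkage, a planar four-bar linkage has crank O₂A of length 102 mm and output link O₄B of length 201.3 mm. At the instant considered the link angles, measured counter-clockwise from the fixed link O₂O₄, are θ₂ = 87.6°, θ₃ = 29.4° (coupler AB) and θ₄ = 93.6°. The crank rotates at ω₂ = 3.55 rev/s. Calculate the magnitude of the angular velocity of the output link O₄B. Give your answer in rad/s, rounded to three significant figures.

ω₂ = 22.31 rad/s (from 3.55 rev/s).
Differentiating the loop-closure r₂e^{iθ₂}+r₃e^{iθ₃}=r₁+r₄e^{iθ₄} gives r₂ω₂e^{iθ₂}+r₃ω₃e^{iθ₃}=r₄ω₄e^{iθ₄}.
Eliminating the other unknown: ω₄ = r₂ω₂ sin(θ₂−θ₃) / [r₄ sin(θ₄−θ₃)].
Numerator sine = +0.84989; denominator sine = +0.90032.
Result = 0.102·22.31·(+0.84989) / (0.2013·(+0.90032)) = +10.669 rad/s; magnitude 10.669 rad/s.

10.7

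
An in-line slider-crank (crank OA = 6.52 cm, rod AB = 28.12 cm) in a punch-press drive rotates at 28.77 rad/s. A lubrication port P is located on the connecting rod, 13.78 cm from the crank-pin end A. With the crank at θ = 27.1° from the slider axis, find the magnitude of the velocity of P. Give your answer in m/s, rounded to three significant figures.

1.27

ω = 28.77 rad/s.  Crank-pin speed |V_A| = rω = 1.8758 m/s, perpendicular to OA.
Rod angle: sinφ = −(r/L) sinθ ⇒ φ = -6.063°; ω_rod = −rω cosθ/√(L²−r²sin²θ) = -5.9718 rad/s.
V_P = V_A + ω_rod × AP, with AP = 0.1378 m along the rod.
Components: V_Px = −rω sinθ − a·ω_rod·sinφ = -0.94143 m/s;  V_Py = rω cosθ + a·ω_rod·cosφ = +0.85156 m/s.
|V_P| = √(V_Px² + V_Py²) = 1.2694 m/s.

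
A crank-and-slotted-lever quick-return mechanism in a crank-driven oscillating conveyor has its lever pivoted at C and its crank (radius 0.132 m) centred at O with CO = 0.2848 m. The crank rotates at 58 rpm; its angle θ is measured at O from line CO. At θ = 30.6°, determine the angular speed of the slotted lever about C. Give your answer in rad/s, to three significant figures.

ω = 6.074 rad/s (from 58 rpm).
Crank pin A relative to C: A = (d + r cosθ, r sinθ); lever angle φ = atan2(r sinθ, d + r cosθ).
Differentiating tanφ: φ̇ = rω(d cosθ + r)/(d² + r² + 2dr cosθ).
d² + r² + 2dr cosθ = |CA|² = 0.163252 m²;  d cosθ + r = +0.37714 m.
|ω_lever| = |0.132·6.074·+0.37714| / 0.163252 = 1.8521 rad/s.

1.85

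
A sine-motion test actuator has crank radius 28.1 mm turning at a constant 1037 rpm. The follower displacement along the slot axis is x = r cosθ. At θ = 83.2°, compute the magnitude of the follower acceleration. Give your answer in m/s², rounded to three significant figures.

ω = 108.6 rad/s (from 1037 rpm).
x = r cosθ ⇒ ẍ = −rω² cosθ (ω constant).
|a| = rω²|cosθ| = 0.0281·(108.6)²·|cos 83.2°| = 39.236 m/s².

39.2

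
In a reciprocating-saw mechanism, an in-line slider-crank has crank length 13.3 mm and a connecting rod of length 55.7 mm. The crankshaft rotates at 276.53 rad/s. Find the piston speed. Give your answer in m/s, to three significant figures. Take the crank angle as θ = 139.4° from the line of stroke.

ω = 276.5 rad/s
For an in-line slider-crank, x = r cosθ + √(L² − r² sin²θ), so v = −rω sinθ·[1 + r cosθ/√(L² − r² sin²θ)].
With r = 0.0133 m, L = 0.0557 m, θ = 139.4°: √(L² − r² sin²θ) = 0.055023 m.
v = −0.0133·276.5·0.65077·[1 + 0.0133·-0.75927/0.055023] = -1.9542 m/s.
|v| = 1.9542 m/s.

1.95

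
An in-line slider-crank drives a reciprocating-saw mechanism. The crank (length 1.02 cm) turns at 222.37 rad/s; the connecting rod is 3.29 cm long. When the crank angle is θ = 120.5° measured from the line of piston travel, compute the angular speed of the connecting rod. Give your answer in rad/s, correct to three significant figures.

36.3

ω = 222.4 rad/s
The rod makes angle φ with the slider axis where L sinφ = r sinθ; differentiating, L cosφ·φ̇ = r ω cosθ.
L cosφ = √(L² − r² sin²θ) = 0.031704 m.
|ω_rod| = r ω |cosθ| / √(L² − r² sin²θ) = 0.0102·222.4·0.50754/0.031704 = 36.31 rad/s.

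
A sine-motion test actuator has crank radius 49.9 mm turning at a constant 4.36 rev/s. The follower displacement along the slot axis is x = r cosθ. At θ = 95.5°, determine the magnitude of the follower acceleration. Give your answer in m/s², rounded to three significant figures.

ω = 27.39 rad/s (from 4.36 rev/s).
x = r cosθ ⇒ ẍ = −rω² cosθ (ω constant).
|a| = rω²|cosθ| = 0.0499·(27.39)²·|cos 95.5°| = 3.5893 m/s².

3.59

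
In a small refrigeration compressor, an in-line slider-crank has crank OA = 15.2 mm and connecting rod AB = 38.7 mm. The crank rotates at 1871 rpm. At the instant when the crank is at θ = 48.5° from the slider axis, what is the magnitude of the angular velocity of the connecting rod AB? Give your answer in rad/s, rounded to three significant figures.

53.4

ω = 195.9 rad/s (converted from 1871 rpm).
The rod makes angle φ with the slider axis where L sinφ = r sinθ; differentiating, L cosφ·φ̇ = r ω cosθ.
L cosφ = √(L² − r² sin²θ) = 0.036988 m.
|ω_rod| = r ω |cosθ| / √(L² − r² sin²θ) = 0.0152·195.9·0.66262/0.036988 = 53.352 rad/s.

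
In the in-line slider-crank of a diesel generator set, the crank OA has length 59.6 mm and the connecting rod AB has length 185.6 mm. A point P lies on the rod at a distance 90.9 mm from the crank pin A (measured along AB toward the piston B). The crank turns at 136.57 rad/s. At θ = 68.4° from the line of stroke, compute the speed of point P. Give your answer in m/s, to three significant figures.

ω = 136.6 rad/s.  Crank-pin speed |V_A| = rω = 8.1396 m/s, perpendicular to OA.
Rod angle: sinφ = −(r/L) sinθ ⇒ φ = -17.372°; ω_rod = −rω cosθ/√(L²−r²sin²θ) = -16.916 rad/s.
V_P = V_A + ω_rod × AP, with AP = 0.0909 m along the rod.
Components: V_Px = −rω sinθ − a·ω_rod·sinφ = -8.0271 m/s;  V_Py = rω cosθ + a·ω_rod·cosφ = +1.5289 m/s.
|V_P| = √(V_Px² + V_Py²) = 8.1714 m/s.

8.17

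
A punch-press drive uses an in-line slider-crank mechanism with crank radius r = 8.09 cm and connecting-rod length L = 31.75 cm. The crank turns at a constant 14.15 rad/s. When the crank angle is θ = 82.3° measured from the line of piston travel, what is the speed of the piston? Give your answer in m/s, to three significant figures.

ω = 14.15 rad/s
For an in-line slider-crank, x = r cosθ + √(L² − r² sin²θ), so v = −rω sinθ·[1 + r cosθ/√(L² − r² sin²θ)].
With r = 0.0809 m, L = 0.3175 m, θ = 82.3°: √(L² − r² sin²θ) = 0.30721 m.
v = −0.0809·14.15·0.99098·[1 + 0.0809·0.13399/0.30721] = -1.1744 m/s.
|v| = 1.1744 m/s.

1.17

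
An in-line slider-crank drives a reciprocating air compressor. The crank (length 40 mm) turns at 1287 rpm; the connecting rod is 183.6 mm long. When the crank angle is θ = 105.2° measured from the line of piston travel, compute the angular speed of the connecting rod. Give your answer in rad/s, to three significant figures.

7.87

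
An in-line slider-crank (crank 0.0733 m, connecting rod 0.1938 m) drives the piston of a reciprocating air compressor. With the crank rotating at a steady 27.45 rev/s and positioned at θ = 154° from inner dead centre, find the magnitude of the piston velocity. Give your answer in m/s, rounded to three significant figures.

ω = 2π·27.4 = 172.5 rad/s
For an in-line slider-crank, x = r cosθ + √(L² − r² sin²θ), so v = −rω sinθ·[1 + r cosθ/√(L² − r² sin²θ)].
With r = 0.0733 m, L = 0.1938 m, θ = 154°: √(L² − r² sin²θ) = 0.19112 m.
v = −0.0733·172.5·0.43837·[1 + 0.0733·-0.89879/0.19112] = -3.6316 m/s.
|v| = 3.6316 m/s.

3.63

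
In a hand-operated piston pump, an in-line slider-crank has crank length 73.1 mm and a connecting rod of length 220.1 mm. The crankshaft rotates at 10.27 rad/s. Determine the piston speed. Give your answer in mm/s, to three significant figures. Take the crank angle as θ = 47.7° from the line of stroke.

683

ω = 10.27 rad/s
For an in-line slider-crank, x = r cosθ + √(L² − r² sin²θ), so v = −rω sinθ·[1 + r cosθ/√(L² − r² sin²θ)].
With r = 0.0731 m, L = 0.2201 m, θ = 47.7°: √(L² − r² sin²θ) = 0.21336 m.
v = −0.0731·10.27·0.73963·[1 + 0.0731·0.67301/0.21336] = -0.68331 m/s.
|v| = 0.68331 m/s = 683.31 mm/s.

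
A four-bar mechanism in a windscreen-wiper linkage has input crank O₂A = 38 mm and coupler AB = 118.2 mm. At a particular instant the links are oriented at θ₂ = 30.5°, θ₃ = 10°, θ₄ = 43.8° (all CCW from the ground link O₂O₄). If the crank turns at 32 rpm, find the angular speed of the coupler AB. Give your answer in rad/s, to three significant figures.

ω₂ = 3.351 rad/s (from 32 rpm).
Differentiating the loop-closure r₂e^{iθ₂}+r₃e^{iθ₃}=r₁+r₄e^{iθ₄} gives r₂ω₂e^{iθ₂}+r₃ω₃e^{iθ₃}=r₄ω₄e^{iθ₄}.
Eliminating the other unknown: ω₃ = r₂ω₂ sin(θ₄−θ₂) / [r₃ sin(θ₃−θ₄)].
Numerator sine = +0.23005; denominator sine = -0.55630.
Result = 0.038·3.351·(+0.23005) / (0.1182·(-0.55630)) = -0.44551 rad/s; magnitude 0.44551 rad/s.

0.446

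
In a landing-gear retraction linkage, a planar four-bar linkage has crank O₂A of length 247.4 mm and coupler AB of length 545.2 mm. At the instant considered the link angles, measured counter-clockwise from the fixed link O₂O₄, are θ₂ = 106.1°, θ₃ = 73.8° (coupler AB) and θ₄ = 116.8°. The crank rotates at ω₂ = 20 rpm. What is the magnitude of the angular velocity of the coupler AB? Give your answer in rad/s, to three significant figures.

0.259

ω₂ = 2.094 rad/s (from 20 rpm).
Differentiating the loop-closure r₂e^{iθ₂}+r₃e^{iθ₃}=r₁+r₄e^{iθ₄} gives r₂ω₂e^{iθ₂}+r₃ω₃e^{iθ₃}=r₄ω₄e^{iθ₄}.
Eliminating the other unknown: ω₃ = r₂ω₂ sin(θ₄−θ₂) / [r₃ sin(θ₃−θ₄)].
Numerator sine = +0.18567; denominator sine = -0.68200.
Result = 0.2474·2.094·(+0.18567) / (0.5452·(-0.68200)) = -0.25873 rad/s; magnitude 0.25873 rad/s.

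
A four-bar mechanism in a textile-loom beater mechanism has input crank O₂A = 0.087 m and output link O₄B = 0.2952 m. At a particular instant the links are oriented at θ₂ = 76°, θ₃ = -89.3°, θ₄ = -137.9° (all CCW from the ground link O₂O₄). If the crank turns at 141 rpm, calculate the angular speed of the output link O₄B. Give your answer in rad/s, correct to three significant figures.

ω₂ = 14.77 rad/s (from 141 rpm).
Differentiating the loop-closure r₂e^{iθ₂}+r₃e^{iθ₃}=r₁+r₄e^{iθ₄} gives r₂ω₂e^{iθ₂}+r₃ω₃e^{iθ₃}=r₄ω₄e^{iθ₄}.
Eliminating the other unknown: ω₄ = r₂ω₂ sin(θ₂−θ₃) / [r₄ sin(θ₄−θ₃)].
Numerator sine = +0.25376; denominator sine = -0.75011.
Result = 0.087·14.77·(+0.25376) / (0.2952·(-0.75011)) = -1.4721 rad/s; magnitude 1.4721 rad/s.

1.47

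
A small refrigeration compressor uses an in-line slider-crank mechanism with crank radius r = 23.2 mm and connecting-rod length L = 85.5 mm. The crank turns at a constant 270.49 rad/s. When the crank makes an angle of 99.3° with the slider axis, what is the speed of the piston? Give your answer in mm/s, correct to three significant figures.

ω = 270.5 rad/s
For an in-line slider-crank, x = r cosθ + √(L² − r² sin²θ), so v = −rω sinθ·[1 + r cosθ/√(L² − r² sin²θ)].
With r = 0.0232 m, L = 0.0855 m, θ = 99.3°: √(L² − r² sin²θ) = 0.082378 m.
v = −0.0232·270.5·0.98686·[1 + 0.0232·-0.16160/0.082378] = -5.911 m/s.
|v| = 5.911 m/s = 5911 mm/s.

5910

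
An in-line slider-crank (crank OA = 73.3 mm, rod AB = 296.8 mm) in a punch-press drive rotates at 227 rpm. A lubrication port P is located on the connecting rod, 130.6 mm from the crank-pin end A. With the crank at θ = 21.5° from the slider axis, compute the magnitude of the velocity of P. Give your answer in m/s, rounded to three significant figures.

1.15

ω = 23.77 rad/s.  Crank-pin speed |V_A| = rω = 1.7424 m/s, perpendicular to OA.
Rod angle: sinφ = −(r/L) sinθ ⇒ φ = -5.193°; ω_rod = −rω cosθ/√(L²−r²sin²θ) = -5.4848 rad/s.
V_P = V_A + ω_rod × AP, with AP = 0.1306 m along the rod.
Components: V_Px = −rω sinθ − a·ω_rod·sinφ = -0.70344 m/s;  V_Py = rω cosθ + a·ω_rod·cosφ = +0.90783 m/s.
|V_P| = √(V_Px² + V_Py²) = 1.1485 m/s.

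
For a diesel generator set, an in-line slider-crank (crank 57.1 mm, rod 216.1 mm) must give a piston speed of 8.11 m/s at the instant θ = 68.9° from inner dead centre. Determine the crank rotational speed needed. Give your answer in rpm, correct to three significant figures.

1320

For an in-line slider-crank, |v_piston| = rω|sinθ|·[1 + r cosθ/√(L² − r² sin²θ)].
With r = 0.0571 m, L = 0.2161 m, θ = 68.9°: the bracketed kinematic factor |dx/dθ| = 0.0585 m.
ω = v/|dx/dθ| = 8.11/0.0585 = 138.63 rad/s.
N = 60ω/(2π) = 1323.8 rpm.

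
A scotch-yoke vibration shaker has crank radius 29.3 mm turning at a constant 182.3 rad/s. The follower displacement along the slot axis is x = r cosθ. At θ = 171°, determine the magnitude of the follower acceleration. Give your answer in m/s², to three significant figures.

962

ω = 182.3 rad/s
x = r cosθ ⇒ ẍ = −rω² cosθ (ω constant).
|a| = rω²|cosθ| = 0.0293·(182.3)²·|cos 171°| = 961.75 m/s².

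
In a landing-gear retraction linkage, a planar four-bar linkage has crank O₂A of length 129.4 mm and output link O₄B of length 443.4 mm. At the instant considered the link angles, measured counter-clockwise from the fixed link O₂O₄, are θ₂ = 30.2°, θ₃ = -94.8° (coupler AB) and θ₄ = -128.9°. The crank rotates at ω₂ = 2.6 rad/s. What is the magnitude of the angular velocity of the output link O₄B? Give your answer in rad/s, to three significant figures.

1.11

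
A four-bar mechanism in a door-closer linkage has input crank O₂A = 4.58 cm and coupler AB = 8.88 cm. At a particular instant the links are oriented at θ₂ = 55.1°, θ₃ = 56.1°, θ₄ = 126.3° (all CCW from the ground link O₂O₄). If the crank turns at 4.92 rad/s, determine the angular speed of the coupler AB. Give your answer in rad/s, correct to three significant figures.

ω₂ = 4.92 rad/s
Differentiating the loop-closure r₂e^{iθ₂}+r₃e^{iθ₃}=r₁+r₄e^{iθ₄} gives r₂ω₂e^{iθ₂}+r₃ω₃e^{iθ₃}=r₄ω₄e^{iθ₄}.
Eliminating the other unknown: ω₃ = r₂ω₂ sin(θ₄−θ₂) / [r₃ sin(θ₃−θ₄)].
Numerator sine = +0.94665; denominator sine = -0.94088.
Result = 0.0458·4.92·(+0.94665) / (0.0888·(-0.94088)) = -2.5531 rad/s; magnitude 2.5531 rad/s.

2.55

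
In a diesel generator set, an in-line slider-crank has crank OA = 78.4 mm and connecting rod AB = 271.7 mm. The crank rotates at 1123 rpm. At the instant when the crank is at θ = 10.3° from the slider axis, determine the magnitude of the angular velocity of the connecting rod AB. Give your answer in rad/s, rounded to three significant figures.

33.4

ω = 117.6 rad/s (converted from 1123 rpm).
The rod makes angle φ with the slider axis where L sinφ = r sinθ; differentiating, L cosφ·φ̇ = r ω cosθ.
L cosφ = √(L² − r² sin²θ) = 0.27134 m.
|ω_rod| = r ω |cosθ| / √(L² − r² sin²θ) = 0.0784·117.6·0.98389/0.27134 = 33.432 rad/s.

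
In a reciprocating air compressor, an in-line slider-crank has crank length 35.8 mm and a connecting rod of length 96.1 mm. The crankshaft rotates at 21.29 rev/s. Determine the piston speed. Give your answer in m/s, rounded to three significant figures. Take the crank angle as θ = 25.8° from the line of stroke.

ω = 2π·21.3 = 133.8 rad/s
For an in-line slider-crank, x = r cosθ + √(L² − r² sin²θ), so v = −rω sinθ·[1 + r cosθ/√(L² − r² sin²θ)].
With r = 0.0358 m, L = 0.0961 m, θ = 25.8°: √(L² − r² sin²θ) = 0.094828 m.
v = −0.0358·133.8·0.43523·[1 + 0.0358·0.90032/0.094828] = -2.7927 m/s.
|v| = 2.7927 m/s.

2.79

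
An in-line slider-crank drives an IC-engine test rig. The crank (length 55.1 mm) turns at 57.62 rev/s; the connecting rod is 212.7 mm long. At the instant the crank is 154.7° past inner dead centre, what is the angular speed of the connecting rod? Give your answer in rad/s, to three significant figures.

85.3

ω = 362 rad/s (converted from 57.62 rev/s).
The rod makes angle φ with the slider axis where L sinφ = r sinθ; differentiating, L cosφ·φ̇ = r ω cosθ.
L cosφ = √(L² − r² sin²θ) = 0.21139 m.
|ω_rod| = r ω |cosθ| / √(L² − r² sin²θ) = 0.0551·362·0.90408/0.21139 = 85.315 rad/s.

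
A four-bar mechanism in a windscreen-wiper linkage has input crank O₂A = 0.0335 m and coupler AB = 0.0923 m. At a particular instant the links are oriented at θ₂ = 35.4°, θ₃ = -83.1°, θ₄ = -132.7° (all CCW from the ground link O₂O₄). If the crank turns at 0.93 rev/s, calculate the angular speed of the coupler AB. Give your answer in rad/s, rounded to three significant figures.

0.574

ω₂ = 5.843 rad/s (from 0.93 rev/s).
Differentiating the loop-closure r₂e^{iθ₂}+r₃e^{iθ₃}=r₁+r₄e^{iθ₄} gives r₂ω₂e^{iθ₂}+r₃ω₃e^{iθ₃}=r₄ω₄e^{iθ₄}.
Eliminating the other unknown: ω₃ = r₂ω₂ sin(θ₄−θ₂) / [r₃ sin(θ₃−θ₄)].
Numerator sine = -0.20620; denominator sine = +0.76154.
Result = 0.0335·5.843·(-0.20620) / (0.0923·(+0.76154)) = -0.57426 rad/s; magnitude 0.57426 rad/s.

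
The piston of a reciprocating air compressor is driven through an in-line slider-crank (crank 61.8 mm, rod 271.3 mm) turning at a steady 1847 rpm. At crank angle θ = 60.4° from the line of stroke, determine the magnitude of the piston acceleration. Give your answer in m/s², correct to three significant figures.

872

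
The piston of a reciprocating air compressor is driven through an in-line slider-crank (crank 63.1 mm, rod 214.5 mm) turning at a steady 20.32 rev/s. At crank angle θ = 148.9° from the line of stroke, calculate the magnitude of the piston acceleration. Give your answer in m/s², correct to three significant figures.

733

ω = 2π·20.3 = 127.7 rad/s
x(θ) = r cosθ + √(L² − r² sin²θ); with ω constant, a = ω²·d²x/dθ².
d²x/dθ² = −r cosθ − r²(cos2θ)/√u − r⁴ sin²2θ/(4u^{3/2}),  u = L² − r² sin²θ = 0.0449479 m².
Substituting r = 0.0631 m, L = 0.2145 m, θ = 148.9°: d²x/dθ² = +0.044946 m.
a = ω²·d²x/dθ² = (127.7)²·(+0.044946) = +732.65 m/s²;  |a| = 732.65 m/s².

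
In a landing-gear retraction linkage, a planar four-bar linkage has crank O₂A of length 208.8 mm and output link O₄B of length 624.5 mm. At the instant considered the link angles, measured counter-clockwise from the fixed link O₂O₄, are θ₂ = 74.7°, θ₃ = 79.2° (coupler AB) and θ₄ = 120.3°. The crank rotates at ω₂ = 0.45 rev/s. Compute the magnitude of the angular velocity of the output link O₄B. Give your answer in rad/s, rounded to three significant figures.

0.113

ω₂ = 2.827 rad/s (from 0.45 rev/s).
Differentiating the loop-closure r₂e^{iθ₂}+r₃e^{iθ₃}=r₁+r₄e^{iθ₄} gives r₂ω₂e^{iθ₂}+r₃ω₃e^{iθ₃}=r₄ω₄e^{iθ₄}.
Eliminating the other unknown: ω₄ = r₂ω₂ sin(θ₂−θ₃) / [r₄ sin(θ₄−θ₃)].
Numerator sine = -0.07846; denominator sine = +0.65738.
Result = 0.2088·2.827·(-0.07846) / (0.6245·(+0.65738)) = -0.11283 rad/s; magnitude 0.11283 rad/s.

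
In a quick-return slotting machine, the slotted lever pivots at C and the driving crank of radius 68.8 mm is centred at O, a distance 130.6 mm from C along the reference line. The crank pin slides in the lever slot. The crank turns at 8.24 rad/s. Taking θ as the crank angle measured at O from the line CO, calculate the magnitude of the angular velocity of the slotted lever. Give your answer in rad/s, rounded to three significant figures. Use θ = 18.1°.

2.81

ω = 8.24 rad/s
Crank pin A relative to C: A = (d + r cosθ, r sinθ); lever angle φ = atan2(r sinθ, d + r cosθ).
Differentiating tanφ: φ̇ = rω(d cosθ + r)/(d² + r² + 2dr cosθ).
d² + r² + 2dr cosθ = |CA|² = 0.0388711 m²;  d cosθ + r = +0.19294 m.
|ω_lever| = |0.0688·8.24·+0.19294| / 0.0388711 = 2.8139 rad/s.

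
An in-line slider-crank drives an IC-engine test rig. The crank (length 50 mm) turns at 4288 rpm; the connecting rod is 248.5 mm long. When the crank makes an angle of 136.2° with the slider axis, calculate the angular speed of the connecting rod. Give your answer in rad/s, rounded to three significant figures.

ω = 449 rad/s (converted from 4288 rpm).
The rod makes angle φ with the slider axis where L sinφ = r sinθ; differentiating, L cosφ·φ̇ = r ω cosθ.
L cosφ = √(L² − r² sin²θ) = 0.24608 m.
|ω_rod| = r ω |cosθ| / √(L² − r² sin²θ) = 0.05·449·0.72176/0.24608 = 65.853 rad/s.

65.9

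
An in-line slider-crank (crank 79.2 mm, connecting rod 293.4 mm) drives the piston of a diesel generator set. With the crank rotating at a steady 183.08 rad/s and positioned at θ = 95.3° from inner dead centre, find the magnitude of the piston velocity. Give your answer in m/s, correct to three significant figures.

14.1

ω = 183.1 rad/s
For an in-line slider-crank, x = r cosθ + √(L² − r² sin²θ), so v = −rω sinθ·[1 + r cosθ/√(L² − r² sin²θ)].
With r = 0.0792 m, L = 0.2934 m, θ = 95.3°: √(L² − r² sin²θ) = 0.2826 m.
v = −0.0792·183.1·0.99572·[1 + 0.0792·-0.09237/0.2826] = -14.064 m/s.
|v| = 14.064 m/s.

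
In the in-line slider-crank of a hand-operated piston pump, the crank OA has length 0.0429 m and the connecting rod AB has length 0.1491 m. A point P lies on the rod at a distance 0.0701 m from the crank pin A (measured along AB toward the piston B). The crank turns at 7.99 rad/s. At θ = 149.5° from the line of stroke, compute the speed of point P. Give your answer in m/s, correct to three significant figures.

0.219

ω = 7.99 rad/s.  Crank-pin speed |V_A| = rω = 0.34277 m/s, perpendicular to OA.
Rod angle: sinφ = −(r/L) sinθ ⇒ φ = -8.397°; ω_rod = −rω cosθ/√(L²−r²sin²θ) = +2.0023 rad/s.
V_P = V_A + ω_rod × AP, with AP = 0.0701 m along the rod.
Components: V_Px = −rω sinθ − a·ω_rod·sinφ = -0.15347 m/s;  V_Py = rω cosθ + a·ω_rod·cosφ = -0.15649 m/s.
|V_P| = √(V_Px² + V_Py²) = 0.21918 m/s.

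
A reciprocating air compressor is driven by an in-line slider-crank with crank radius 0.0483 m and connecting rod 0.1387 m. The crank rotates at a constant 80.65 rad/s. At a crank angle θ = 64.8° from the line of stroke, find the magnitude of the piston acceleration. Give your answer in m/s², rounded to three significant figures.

62.6

ω = 80.65 rad/s
x(θ) = r cosθ + √(L² − r² sin²θ); with ω constant, a = ω²·d²x/dθ².
d²x/dθ² = −r cosθ − r²(cos2θ)/√u − r⁴ sin²2θ/(4u^{3/2}),  u = L² − r² sin²θ = 0.0173277 m².
Substituting r = 0.0483 m, L = 0.1387 m, θ = 64.8°: d²x/dθ² = -0.0096226 m.
a = ω²·d²x/dθ² = (80.65)²·(-0.0096226) = -62.589 m/s²;  |a| = 62.589 m/s².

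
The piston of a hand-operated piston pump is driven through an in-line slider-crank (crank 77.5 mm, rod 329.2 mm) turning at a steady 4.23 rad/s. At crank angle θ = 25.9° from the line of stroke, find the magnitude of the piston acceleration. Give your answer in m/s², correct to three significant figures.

1.45

ω = 4.23 rad/s
x(θ) = r cosθ + √(L² − r² sin²θ); with ω constant, a = ω²·d²x/dθ².
d²x/dθ² = −r cosθ − r²(cos2θ)/√u − r⁴ sin²2θ/(4u^{3/2}),  u = L² − r² sin²θ = 0.107227 m².
Substituting r = 0.0775 m, L = 0.3292 m, θ = 25.9°: d²x/dθ² = -0.081217 m.
a = ω²·d²x/dθ² = (4.23)²·(-0.081217) = -1.4532 m/s²;  |a| = 1.4532 m/s².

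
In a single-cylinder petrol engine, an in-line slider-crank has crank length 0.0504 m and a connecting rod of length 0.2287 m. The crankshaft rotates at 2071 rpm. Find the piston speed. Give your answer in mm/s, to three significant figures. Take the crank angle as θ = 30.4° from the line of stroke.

ω = 2π·2071/60 = 216.9 rad/s
For an in-line slider-crank, x = r cosθ + √(L² − r² sin²θ), so v = −rω sinθ·[1 + r cosθ/√(L² − r² sin²θ)].
With r = 0.0504 m, L = 0.2287 m, θ = 30.4°: √(L² − r² sin²θ) = 0.22727 m.
v = −0.0504·216.9·0.50603·[1 + 0.0504·0.86251/0.22727] = -6.5891 m/s.
|v| = 6.5891 m/s = 6589.1 mm/s.

6590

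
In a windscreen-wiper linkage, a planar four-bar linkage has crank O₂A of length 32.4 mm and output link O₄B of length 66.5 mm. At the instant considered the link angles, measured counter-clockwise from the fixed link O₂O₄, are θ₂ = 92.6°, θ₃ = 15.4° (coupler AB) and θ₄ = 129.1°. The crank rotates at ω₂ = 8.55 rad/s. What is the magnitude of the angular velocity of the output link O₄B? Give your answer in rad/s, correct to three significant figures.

4.44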